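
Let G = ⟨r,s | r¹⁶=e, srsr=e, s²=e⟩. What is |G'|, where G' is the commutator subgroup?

G' = [G, G] is generated by all commutators. The generator-pair commutators are: [r, s] = r².
The subgroup they normally generate is {e, r², r⁴, r⁶, r⁸, r¹⁰, r¹², r¹⁴}, of order 8.
Check: |G/G'| = 32/8 = 4 is the order of the abelianisation.

Answer: 8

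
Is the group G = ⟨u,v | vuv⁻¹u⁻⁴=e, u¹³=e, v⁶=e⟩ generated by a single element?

Every cyclic group is abelian. But u·v = uv while v·u = u⁴v, so u·v ≠ v·u and G is not abelian. Hence G is not cyclic.

Answer: No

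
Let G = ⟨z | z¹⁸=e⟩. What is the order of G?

G is generated by a single element, so G is cyclic. The relator gives z¹⁸ = e and no smaller power is forced to be e, so the 18 powers {e, z, z², z³, z⁴, z⁵, z⁶, z⁷, z⁸, z⁹, z¹², z¹³, z¹¹, z¹⁰, z¹⁴, z¹⁵, z¹⁶, z¹⁷} are distinct. Hence |G| = 18.

Answer: 18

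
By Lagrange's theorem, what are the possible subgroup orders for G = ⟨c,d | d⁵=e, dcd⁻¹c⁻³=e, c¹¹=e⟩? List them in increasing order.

|G| = 55 = 5 · 11. By Lagrange's theorem the order of any subgroup divides 55; the divisors of 55 are 1, 5, 11, 55.

Answer: 1, 5, 11, 55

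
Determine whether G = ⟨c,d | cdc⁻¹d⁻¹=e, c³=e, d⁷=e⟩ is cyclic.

|G| = 21. The element cd has order 21 (its powers give 21 distinct elements), so ⟨cd⟩ = G and G is cyclic.

Answer: Yes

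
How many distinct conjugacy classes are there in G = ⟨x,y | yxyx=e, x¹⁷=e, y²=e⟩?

The conjugacy classes (representative and size) are:
  [e] (size 1), [x¹⁶] (size 2), [x²] (size 2), [x³] (size 2), [x¹³] (size 2), [x¹²] (size 2), [x⁶] (size 2), [x¹⁰] (size 2), [x⁹] (size 2), [x⁷y] (size 17).
Class equation: 1 + 2 + 2 + 2 + 2 + 2 + 2 + 2 + 2 + 17 = 34 = |G|. So G has 10 conjugacy classes.

Answer: 10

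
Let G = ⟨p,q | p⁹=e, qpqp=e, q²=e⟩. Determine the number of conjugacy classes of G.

The conjugacy classes (representative and size) are:
  [e] (size 1), [p⁸] (size 2), [p⁷] (size 2), [p⁶] (size 2), [p⁵] (size 2), [p⁴q] (size 9).
Class equation: 1 + 2 + 2 + 2 + 2 + 9 = 18 = |G|. So G has 6 conjugacy classes.

Answer: 6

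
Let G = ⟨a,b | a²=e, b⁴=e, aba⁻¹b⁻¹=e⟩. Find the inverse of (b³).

The order of (b³) is 4 (smallest k with (b³)ᵏ = e), so (b³)⁻¹ = (b³)³ = b.
Check: (b³) · b → (b³) · b = e, giving e as required.

Answer: b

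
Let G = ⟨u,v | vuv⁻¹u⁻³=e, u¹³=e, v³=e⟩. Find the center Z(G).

An element z ∈ Z(G) iff z commutes with every generator.
For example e is central: e·u = u = u·e; e·v = v = v·e.
Whereas u ∉ Z(G) since u·v = uv ≠ u³v = v·u.
Checking each of the 39 elements this way gives Z(G) = {e}, of order 1.

Answer: {e}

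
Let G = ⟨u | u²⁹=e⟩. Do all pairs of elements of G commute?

G has a single generator, so G is cyclic and hence abelian.

Answer: Yes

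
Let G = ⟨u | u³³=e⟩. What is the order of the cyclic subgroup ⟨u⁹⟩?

|⟨u⁹⟩| equals the order of u⁹. Compute successive powers until reaching e:
  (u⁹)¹ = u⁹, (u⁹)² = u¹⁸, (u⁹)³ = u²⁷, (u⁹)⁴ = u³, (u⁹)⁵ = u¹², (u⁹)⁶ = u²¹, (u⁹)⁷ = u³⁰, (u⁹)⁸ = u⁶, (u⁹)⁹ = u¹⁵, (u⁹)¹⁰ = u²⁴, (u⁹)¹¹ = e.
The smallest positive k with (u⁹)ᵏ = e is 11, so |⟨u⁹⟩| = 11.

Answer: 11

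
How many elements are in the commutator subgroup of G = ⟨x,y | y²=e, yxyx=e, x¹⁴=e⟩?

G' = [G, G] is generated by all commutators. The generator-pair commutators are: [x, y] = x².
The subgroup they normally generate is {e, x², x⁴, x⁶, x⁸, x¹⁰, x¹²}, of order 7.
Check: |G/G'| = 28/7 = 4 is the order of the abelianisation.

Answer: 7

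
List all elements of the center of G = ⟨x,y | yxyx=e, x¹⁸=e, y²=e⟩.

An element z ∈ Z(G) iff z commutes with every generator.
For example x⁹ is central: (x⁹)·x = x¹⁰ = x·(x⁹); (x⁹)·y = x⁹y = y·(x⁹).
Whereas x ∉ Z(G) since x·y = xy ≠ x¹⁷y = y·x.
Checking each of the 36 elements this way gives Z(G) = {e, x⁹}, of order 2.

Answer: {e, x⁹}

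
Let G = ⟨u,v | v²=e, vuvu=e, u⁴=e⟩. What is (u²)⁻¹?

The order of (u²) is 2 (smallest k with (u²)ᵏ = e), so (u²)⁻¹ = (u²)¹ = u².
Check: (u²) · (u²) → (u²) · u² = e, giving e as required.

Answer: u²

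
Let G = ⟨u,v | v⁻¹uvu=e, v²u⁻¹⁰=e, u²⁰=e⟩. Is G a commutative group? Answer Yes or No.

u·v = uv but v·u = u⁹v⁻¹, so u·v ≠ v·u and G is not abelian.

Answer: No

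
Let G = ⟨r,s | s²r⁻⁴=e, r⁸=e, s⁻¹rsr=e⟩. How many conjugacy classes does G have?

The conjugacy classes (representative and size) are:
  [e] (size 1), [r⁷] (size 2), [r⁶] (size 2), [r³] (size 2), [r⁴] (size 1), [r²s⁻¹] (size 4), [r³s⁻¹] (size 4).
Class equation: 1 + 2 + 2 + 2 + 1 + 4 + 4 = 16 = |G|. So G has 7 conjugacy classes.

Answer: 7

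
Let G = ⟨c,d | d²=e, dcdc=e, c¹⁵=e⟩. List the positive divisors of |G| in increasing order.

|G| = 30 = 2 · 3 · 5. By Lagrange's theorem the order of any subgroup divides 30; the divisors of 30 are 1, 2, 3, 5, 6, 10, 15, 30.

Answer: 1, 2, 3, 5, 6, 10, 15, 30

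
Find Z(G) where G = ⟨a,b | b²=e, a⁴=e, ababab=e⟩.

An element z ∈ Z(G) iff z commutes with every generator.
For example e is central: e·a = a = a·e; e·b = b = b·e.
Whereas a ∉ Z(G) since a·b = ab ≠ ba = b·a.
Checking each of the 24 elements this way gives Z(G) = {e}, of order 1.

Answer: {e}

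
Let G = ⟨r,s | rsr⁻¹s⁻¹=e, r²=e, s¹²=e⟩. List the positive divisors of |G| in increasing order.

|G| = 24 = 2³ · 3. By Lagrange's theorem the order of any subgroup divides 24; the divisors of 24 are 1, 2, 3, 4, 6, 8, 12, 24.

Answer: 1, 2, 3, 4, 6, 8, 12, 24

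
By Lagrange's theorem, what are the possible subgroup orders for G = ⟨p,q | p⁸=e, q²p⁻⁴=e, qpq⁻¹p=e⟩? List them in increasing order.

|G| = 16 = 2⁴. By Lagrange's theorem the order of any subgroup divides 16; the divisors of 16 are 1, 2, 4, 8, 16.

Answer: 1, 2, 4, 8, 16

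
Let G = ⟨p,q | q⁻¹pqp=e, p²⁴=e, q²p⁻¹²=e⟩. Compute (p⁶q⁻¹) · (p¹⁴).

Compute (p⁶q⁻¹) · (p¹⁴) by multiplying left to right and reducing via the relations at each step:
  (p⁶q⁻¹) · p¹⁴ = p⁴q

Answer: p⁴q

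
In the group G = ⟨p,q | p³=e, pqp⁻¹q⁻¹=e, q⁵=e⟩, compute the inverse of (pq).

The order of (pq) is 15 (smallest k with (pq)ᵏ = e), so (pq)⁻¹ = (pq)¹⁴ = p²q⁴.
Check: (pq) · (p²q⁴) → (pq) · p² = q;   q · q⁴ = e, giving e as required.

Answer: p²q⁴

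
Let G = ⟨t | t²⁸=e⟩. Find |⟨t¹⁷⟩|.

|⟨t¹⁷⟩| equals the order of t¹⁷. Compute successive powers until reaching e:
  (t¹⁷)¹ = t¹⁷, (t¹⁷)² = t⁶, (t¹⁷)³ = t²³, (t¹⁷)⁴ = t¹², (t¹⁷)⁵ = t, (t¹⁷)⁶ = t¹⁸, (t¹⁷)⁷ = t⁷, (t¹⁷)⁸ = t²⁴, (t¹⁷)⁹ = t¹³, (t¹⁷)¹⁰ = t², (t¹⁷)¹¹ = t¹⁹, (t¹⁷)¹² = t⁸, (t¹⁷)¹³ = t²⁵, (t¹⁷)¹⁴ = t¹⁴, (t¹⁷)¹⁵ = t³, (t¹⁷)¹⁶ = t²⁰, (t¹⁷)¹⁷ = t⁹, (t¹⁷)¹⁸ = t²⁶, (t¹⁷)¹⁹ = t¹⁵, (t¹⁷)²⁰ = t⁴, (t¹⁷)²¹ = t²¹, (t¹⁷)²² = t¹⁰, (t¹⁷)²³ = t²⁷, (t¹⁷)²⁴ = t¹⁶, (t¹⁷)²⁵ = t⁵, (t¹⁷)²⁶ = t²², (t¹⁷)²⁷ = t¹¹, (t¹⁷)²⁸ = e.
The smallest positive k with (t¹⁷)ᵏ = e is 28, so |⟨t¹⁷⟩| = 28.

Answer: 28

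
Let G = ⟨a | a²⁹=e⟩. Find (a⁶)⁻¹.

The order of (a⁶) is 29 (smallest k with (a⁶)ᵏ = e), so (a⁶)⁻¹ = (a⁶)²⁸ = a²³.
Check: (a⁶) · (a²³) → (a⁶) · a²³ = e, giving e as required.

Answer: a²³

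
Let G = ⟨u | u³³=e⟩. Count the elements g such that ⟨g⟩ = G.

G is cyclic of order 33. An element generates G iff its order is 33, and a cyclic group of order 33 has exactly φ(33) = 20 such elements.

Answer: 20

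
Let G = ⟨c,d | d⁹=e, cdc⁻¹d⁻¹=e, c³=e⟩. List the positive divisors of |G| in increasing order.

|G| = 27 = 3³. By Lagrange's theorem the order of any subgroup divides 27; the divisors of 27 are 1, 3, 9, 27.

Answer: 1, 3, 9, 27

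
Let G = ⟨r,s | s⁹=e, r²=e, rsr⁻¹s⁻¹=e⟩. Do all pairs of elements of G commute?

Each pair of generators commutes: r·s = rs = s·r. Since the generators pairwise commute, every element of G commutes with every other, so G is abelian.

Answer: Yes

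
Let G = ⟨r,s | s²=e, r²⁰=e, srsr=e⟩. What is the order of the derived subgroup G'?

G' = [G, G] is generated by all commutators. The generator-pair commutators are: [r, s] = r².
The subgroup they normally generate is {e, r², r⁴, r⁶, r⁸, r¹⁰, r¹², r¹⁴, r¹⁶, r¹⁸}, of order 10.
Check: |G/G'| = 40/10 = 4 is the order of the abelianisation.

Answer: 10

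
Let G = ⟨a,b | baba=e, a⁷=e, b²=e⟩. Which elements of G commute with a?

⟨a⟩ ⊆ C_G(a) since powers of a commute with a; so |C_G(a)| ≥ |⟨a⟩| = 7.
By orbit–stabilizer, |C_G(a)| = |G| / |conj. class of a| = 14 / 2 = 7.
The 7 elements commuting with a are {e, a, a², a³, a⁴, a⁵, a⁶}.

Answer: {e, a, a², a³, a⁴, a⁵, a⁶}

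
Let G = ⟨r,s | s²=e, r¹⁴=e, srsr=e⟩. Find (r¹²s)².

Compute successive powers of (r¹²s), reducing at each step:
  (r¹²s)²: (r¹²s) · r¹² = s;   s · s = e

Answer: e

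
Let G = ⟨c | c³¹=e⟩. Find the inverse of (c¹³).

The order of (c¹³) is 31 (smallest k with (c¹³)ᵏ = e), so (c¹³)⁻¹ = (c¹³)³⁰ = c¹⁸.
Check: (c¹³) · (c¹⁸) → (c¹³) · c¹⁸ = e, giving e as required.

Answer: c¹⁸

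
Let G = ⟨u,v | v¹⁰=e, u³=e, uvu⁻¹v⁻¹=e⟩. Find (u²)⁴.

Compute successive powers of (u²), reducing at each step:
  (u²)²: (u²) · u² = u
  (u²)³: u · u² = e
  (u²)⁴: e · u² = u²

Answer: u²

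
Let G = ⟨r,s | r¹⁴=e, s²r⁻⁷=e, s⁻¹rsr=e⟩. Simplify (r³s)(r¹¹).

Compute (r³s) · (r¹¹) by multiplying left to right and reducing via the relations at each step:
  (r³s) · r¹¹ = r⁶s

Answer: r⁶s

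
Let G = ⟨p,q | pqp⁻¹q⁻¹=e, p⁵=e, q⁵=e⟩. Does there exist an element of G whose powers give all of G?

|G| = 25, but the maximum element order in G is 5 < 25. No single element generates all of G, so G is not cyclic.

Answer: No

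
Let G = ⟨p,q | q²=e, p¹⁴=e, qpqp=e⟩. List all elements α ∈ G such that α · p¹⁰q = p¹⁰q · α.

⟨p¹⁰q⟩ ⊆ C_G(p¹⁰q) since powers of p¹⁰q commute with p¹⁰q; so |C_G(p¹⁰q)| ≥ |⟨p¹⁰q⟩| = 2.
By orbit–stabilizer, |C_G(p¹⁰q)| = |G| / |conj. class of p¹⁰q| = 28 / 7 = 4.
The 4 elements commuting with p¹⁰q are {e, p⁷, p³q, p¹⁰q}.

Answer: {e, p⁷, p³q, p¹⁰q}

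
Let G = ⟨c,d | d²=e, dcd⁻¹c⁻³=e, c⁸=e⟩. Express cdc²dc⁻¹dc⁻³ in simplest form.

Multiply left to right, reducing at each step:
  c · d = cd
  (cd) · c² = c⁷d
  (c⁷d) · d = c⁷
  (c⁷) · c⁻¹ = c⁶
  (c⁶) · d = c⁶d
  (c⁶d) · c⁻³ = c⁵d

Answer: c⁵d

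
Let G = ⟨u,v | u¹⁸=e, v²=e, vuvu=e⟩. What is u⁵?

Compute successive powers of u, reducing at each step:
  u²: u · u = u²
  u³: (u²) · u = u³
  u⁴: (u³) · u = u⁴
  u⁵: (u⁴) · u = u⁵

Answer: u⁵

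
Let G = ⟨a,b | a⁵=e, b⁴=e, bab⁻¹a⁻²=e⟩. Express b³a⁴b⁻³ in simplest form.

Multiply left to right, reducing at each step:
  (b³) · a⁴ = a²b³
  (a²b³) · b⁻³ = a²

Answer: a²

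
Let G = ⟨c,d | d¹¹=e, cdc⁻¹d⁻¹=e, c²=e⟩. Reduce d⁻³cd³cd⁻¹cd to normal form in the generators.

Multiply left to right, reducing at each step:
  (d⁸) · c = cd⁸
  (cd⁸) · d³ = c
  c · c = e
  e · d⁻¹ = d¹⁰
  (d¹⁰) · c = cd¹⁰
  (cd¹⁰) · d = c

Answer: c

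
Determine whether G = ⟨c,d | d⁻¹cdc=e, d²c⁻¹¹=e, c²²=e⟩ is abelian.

c·d = cd but d·c = c¹⁰d⁻¹, so c·d ≠ d·c and G is not abelian.

Answer: No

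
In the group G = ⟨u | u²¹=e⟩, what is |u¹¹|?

Compute successive powers until reaching e:
  (u¹¹)¹ = u¹¹, (u¹¹)² = u, (u¹¹)³ = u¹², (u¹¹)⁴ = u², (u¹¹)⁵ = u¹³, (u¹¹)⁶ = u³, (u¹¹)⁷ = u¹⁴, (u¹¹)⁸ = u⁴, (u¹¹)⁹ = u¹⁵, (u¹¹)¹⁰ = u⁵, (u¹¹)¹¹ = u¹⁶, (u¹¹)¹² = u⁶, (u¹¹)¹³ = u¹⁷, (u¹¹)¹⁴ = u⁷, (u¹¹)¹⁵ = u¹⁸, (u¹¹)¹⁶ = u⁸, (u¹¹)¹⁷ = u¹⁹, (u¹¹)¹⁸ = u⁹, (u¹¹)¹⁹ = u²⁰, (u¹¹)²⁰ = u¹⁰, (u¹¹)²¹ = e.
The smallest positive k with (u¹¹)ᵏ = e is 21.

Answer: 21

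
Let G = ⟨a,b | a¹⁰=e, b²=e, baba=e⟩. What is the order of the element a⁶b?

Compute successive powers until reaching e:
  (a⁶b)¹ = a⁶b, (a⁶b)² = e.
The smallest positive k with (a⁶b)ᵏ = e is 2.

Answer: 2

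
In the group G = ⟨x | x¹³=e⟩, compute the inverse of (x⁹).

The order of (x⁹) is 13 (smallest k with (x⁹)ᵏ = e), so (x⁹)⁻¹ = (x⁹)¹² = x⁴.
Check: (x⁹) · (x⁴) → (x⁹) · x⁴ = e, giving e as required.

Answer: x⁴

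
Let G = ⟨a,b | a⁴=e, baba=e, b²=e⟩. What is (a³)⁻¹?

The order of (a³) is 4 (smallest k with (a³)ᵏ = e), so (a³)⁻¹ = (a³)³ = a.
Check: (a³) · a → (a³) · a = e, giving e as required.

Answer: a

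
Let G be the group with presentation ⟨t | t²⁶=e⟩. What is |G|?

G is generated by a single element, so G is cyclic. The relator gives t²⁶ = e and no smaller power is forced to be e, so the 26 powers {e, t, t², t³, t⁴, t⁵, t⁶, t⁷, t⁸, t⁹, t²², t²³, t²¹, t²⁰, t²⁴, t²⁵, t¹², t¹³, t¹¹, t¹⁰, t¹⁴, t¹⁵, t¹⁶, t¹⁷, t¹⁸, t¹⁹} are distinct. Hence |G| = 26.

Answer: 26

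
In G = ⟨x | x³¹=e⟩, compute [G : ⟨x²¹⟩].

First find ord(x²¹) by computing successive powers:
  (x²¹)¹ = x²¹, (x²¹)² = x¹¹, (x²¹)³ = x, (x²¹)⁴ = x²², (x²¹)⁵ = x¹², (x²¹)⁶ = x², (x²¹)⁷ = x²³, (x²¹)⁸ = x¹³, (x²¹)⁹ = x³, (x²¹)¹⁰ = x²⁴, (x²¹)¹¹ = x¹⁴, (x²¹)¹² = x⁴, (x²¹)¹³ = x²⁵, (x²¹)¹⁴ = x¹⁵, (x²¹)¹⁵ = x⁵, (x²¹)¹⁶ = x²⁶, (x²¹)¹⁷ = x¹⁶, (x²¹)¹⁸ = x⁶, (x²¹)¹⁹ = x²⁷, (x²¹)²⁰ = x¹⁷, (x²¹)²¹ = x⁷, (x²¹)²² = x²⁸, (x²¹)²³ = x¹⁸, (x²¹)²⁴ = x⁸, (x²¹)²⁵ = x²⁹, (x²¹)²⁶ = x¹⁹, (x²¹)²⁷ = x⁹, (x²¹)²⁸ = x³⁰, (x²¹)²⁹ = x²⁰, (x²¹)³⁰ = x¹⁰, (x²¹)³¹ = e.
So |⟨x²¹⟩| = ord(x²¹) = 31. With |G| = 31, by Lagrange [G : ⟨x²¹⟩] = 31/31 = 1.

Answer: 1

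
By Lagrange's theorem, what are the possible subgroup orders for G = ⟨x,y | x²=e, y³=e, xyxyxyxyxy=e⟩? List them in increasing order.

|G| = 60 = 2² · 3 · 5. By Lagrange's theorem the order of any subgroup divides 60; the divisors of 60 are 1, 2, 3, 4, 5, 6, 10, 12, 15, 20, 30, 60.

Answer: 1, 2, 3, 4, 5, 6, 10, 12, 15, 20, 30, 60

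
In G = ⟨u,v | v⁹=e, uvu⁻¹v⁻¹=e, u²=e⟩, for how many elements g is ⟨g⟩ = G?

G is cyclic of order 18. An element generates G iff its order is 18, and a cyclic group of order 18 has exactly φ(18) = 6 such elements.

Answer: 6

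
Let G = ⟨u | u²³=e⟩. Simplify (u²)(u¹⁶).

Compute (u²) · (u¹⁶) by multiplying left to right and reducing via the relations at each step:
  (u²) · u¹⁶ = u¹⁸

Answer: u¹⁸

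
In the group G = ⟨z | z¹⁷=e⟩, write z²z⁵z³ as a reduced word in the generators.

Multiply left to right, reducing at each step:
  (z²) · z⁵ = z⁷
  (z⁷) · z³ = z¹⁰

Answer: z¹⁰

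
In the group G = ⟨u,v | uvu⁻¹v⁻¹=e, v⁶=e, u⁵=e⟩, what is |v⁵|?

Compute successive powers until reaching e:
  (v⁵)¹ = v⁵, (v⁵)² = v⁴, (v⁵)³ = v³, (v⁵)⁴ = v², (v⁵)⁵ = v, (v⁵)⁶ = e.
The smallest positive k with (v⁵)ᵏ = e is 6.

Answer: 6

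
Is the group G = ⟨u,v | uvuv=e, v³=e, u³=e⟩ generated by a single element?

Every cyclic group is abelian. But u·v = uv while v·u = u²v², so u·v ≠ v·u and G is not abelian. Hence G is not cyclic.

Answer: No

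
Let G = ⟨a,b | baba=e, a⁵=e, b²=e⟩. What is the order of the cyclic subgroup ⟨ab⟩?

|⟨ab⟩| equals the order of ab. Compute successive powers until reaching e:
  (ab)¹ = ab, (ab)² = e.
The smallest positive k with (ab)ᵏ = e is 2, so |⟨ab⟩| = 2.

Answer: 2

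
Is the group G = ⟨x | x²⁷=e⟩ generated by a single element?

|G| = 27. The element x has order 27 (its powers give 27 distinct elements), so ⟨x⟩ = G and G is cyclic.

Answer: Yes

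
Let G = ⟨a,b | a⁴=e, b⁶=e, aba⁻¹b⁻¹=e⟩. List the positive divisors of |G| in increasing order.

|G| = 24 = 2³ · 3. By Lagrange's theorem the order of any subgroup divides 24; the divisors of 24 are 1, 2, 3, 4, 6, 8, 12, 24.

Answer: 1, 2, 3, 4, 6, 8, 12, 24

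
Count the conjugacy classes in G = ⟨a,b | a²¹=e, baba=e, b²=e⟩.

The conjugacy classes (representative and size) are:
  [e] (size 1), [a²⁰] (size 2), [a²] (size 2), [a³] (size 2), [a¹⁷] (size 2), [a⁵] (size 2), [a⁶] (size 2), [a⁷] (size 2), [a⁸] (size 2), [a⁹] (size 2), [a¹⁰] (size 2), [b] (size 21).
Class equation: 1 + 2 + 2 + 2 + 2 + 2 + 2 + 2 + 2 + 2 + 2 + 21 = 42 = |G|. So G has 12 conjugacy classes.

Answer: 12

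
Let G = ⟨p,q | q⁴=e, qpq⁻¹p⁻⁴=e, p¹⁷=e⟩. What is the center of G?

An element z ∈ Z(G) iff z commutes with every generator.
For example e is central: e·p = p = p·e; e·q = q = q·e.
Whereas p ∉ Z(G) since p·q = pq ≠ p⁴q = q·p.
Checking each of the 68 elements this way gives Z(G) = {e}, of order 1.

Answer: {e}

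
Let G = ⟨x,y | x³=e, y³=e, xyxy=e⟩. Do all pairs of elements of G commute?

x·y = xy but y·x = x²y², so x·y ≠ y·x and G is not abelian.

Answer: No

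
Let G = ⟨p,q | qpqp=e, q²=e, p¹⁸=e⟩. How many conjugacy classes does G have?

The conjugacy classes (representative and size) are:
  [e] (size 1), [p] (size 2), [p²] (size 2), [p³] (size 2), [p¹⁴] (size 2), [p⁵] (size 2), [p¹²] (size 2), [p⁷] (size 2), [p¹⁰] (size 2), [p⁹] (size 1), [p¹⁰q] (size 9), [pq] (size 9).
Class equation: 1 + 2 + 2 + 2 + 2 + 2 + 2 + 2 + 2 + 1 + 9 + 9 = 36 = |G|. So G has 12 conjugacy classes.

Answer: 12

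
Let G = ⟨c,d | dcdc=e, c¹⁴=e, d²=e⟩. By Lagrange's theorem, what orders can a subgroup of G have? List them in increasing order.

|G| = 28 = 2² · 7. By Lagrange's theorem the order of any subgroup divides 28; the divisors of 28 are 1, 2, 4, 7, 14, 28.

Answer: 1, 2, 4, 7, 14, 28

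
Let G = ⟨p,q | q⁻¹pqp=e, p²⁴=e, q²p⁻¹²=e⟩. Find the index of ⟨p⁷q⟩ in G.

First find ord(p⁷q) by computing successive powers:
  (p⁷q)¹ = p⁷q, (p⁷q)² = p¹², (p⁷q)³ = p⁷q⁻¹, (p⁷q)⁴ = e.
So |⟨p⁷q⟩| = ord(p⁷q) = 4. With |G| = 48, by Lagrange [G : ⟨p⁷q⟩] = 48/4 = 12.

Answer: 12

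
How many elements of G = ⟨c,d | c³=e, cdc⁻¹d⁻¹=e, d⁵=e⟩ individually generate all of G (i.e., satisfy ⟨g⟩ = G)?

G is cyclic of order 15. An element generates G iff its order is 15, and a cyclic group of order 15 has exactly φ(15) = 8 such elements.

Answer: 8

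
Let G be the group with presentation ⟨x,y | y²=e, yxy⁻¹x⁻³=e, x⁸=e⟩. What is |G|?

Enumerate words in the generators, reducing via the relations: the distinct elements are
  {e, x, y, xy, x², x³, x⁴, x⁵, x⁶, x⁷, x²y, x³y, x⁴y, x⁵y, x⁶y, x⁷y}.
No further products give new elements, so |G| = 16.

Answer: 16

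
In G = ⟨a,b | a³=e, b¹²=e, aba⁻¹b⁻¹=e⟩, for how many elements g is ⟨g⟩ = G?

⟨g⟩ = G would require ord(g) = |G| = 36, but the maximum element order in G is 12 < 36. So G is not cyclic and no single element generates it: the count is 0.

Answer: 0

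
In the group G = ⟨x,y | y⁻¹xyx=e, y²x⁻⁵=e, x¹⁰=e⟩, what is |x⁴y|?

Compute successive powers until reaching e:
  (x⁴y)¹ = x⁴y, (x⁴y)² = x⁵, (x⁴y)³ = x⁴y⁻¹, (x⁴y)⁴ = e.
The smallest positive k with (x⁴y)ᵏ = e is 4.

Answer: 4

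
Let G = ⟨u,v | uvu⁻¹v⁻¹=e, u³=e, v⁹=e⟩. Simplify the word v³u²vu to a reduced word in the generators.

Multiply left to right, reducing at each step:
  (v³) · u² = u²v³
  (u²v³) · v = u²v⁴
  (u²v⁴) · u = v⁴

Answer: v⁴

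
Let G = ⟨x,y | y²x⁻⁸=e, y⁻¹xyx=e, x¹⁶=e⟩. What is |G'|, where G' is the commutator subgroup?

G' = [G, G] is generated by all commutators. The generator-pair commutators are: [x, y] = x².
The subgroup they normally generate is {e, x², x⁴, x⁶, x⁸, x¹⁰, x¹², x¹⁴}, of order 8.
Check: |G/G'| = 32/8 = 4 is the order of the abelianisation.

Answer: 8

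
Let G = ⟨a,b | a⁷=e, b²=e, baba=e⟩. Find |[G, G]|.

G' = [G, G] is generated by all commutators. The generator-pair commutators are: [a, b] = a².
The subgroup they normally generate is {e, a, a², a³, a⁴, a⁵, a⁶}, of order 7.
Check: |G/G'| = 14/7 = 2 is the order of the abelianisation.

Answer: 7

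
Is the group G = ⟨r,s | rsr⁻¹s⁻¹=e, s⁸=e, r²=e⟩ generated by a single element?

|G| = 16, but the maximum element order in G is 8 < 16. No single element generates all of G, so G is not cyclic.

Answer: No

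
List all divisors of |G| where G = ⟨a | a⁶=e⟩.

|G| = 6 = 2 · 3. By Lagrange's theorem the order of any subgroup divides 6; the divisors of 6 are 1, 2, 3, 6.

Answer: 1, 2, 3, 6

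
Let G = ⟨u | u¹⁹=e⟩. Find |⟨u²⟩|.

|⟨u²⟩| equals the order of u². Compute successive powers until reaching e:
  (u²)¹ = u², (u²)² = u⁴, (u²)³ = u⁶, (u²)⁴ = u⁸, (u²)⁵ = u¹⁰, (u²)⁶ = u¹², (u²)⁷ = u¹⁴, (u²)⁸ = u¹⁶, (u²)⁹ = u¹⁸, (u²)¹⁰ = u, (u²)¹¹ = u³, (u²)¹² = u⁵, (u²)¹³ = u⁷, (u²)¹⁴ = u⁹, (u²)¹⁵ = u¹¹, (u²)¹⁶ = u¹³, (u²)¹⁷ = u¹⁵, (u²)¹⁸ = u¹⁷, (u²)¹⁹ = e.
The smallest positive k with (u²)ᵏ = e is 19, so |⟨u²⟩| = 19.

Answer: 19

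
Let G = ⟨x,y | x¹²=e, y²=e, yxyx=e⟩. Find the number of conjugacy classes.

The conjugacy classes (representative and size) are:
  [e] (size 1), [x¹¹] (size 2), [x²] (size 2), [x⁹] (size 2), [x⁴] (size 2), [x⁵] (size 2), [x⁶] (size 1), [y] (size 6), [xy] (size 6).
Class equation: 1 + 2 + 2 + 2 + 2 + 2 + 1 + 6 + 6 = 24 = |G|. So G has 9 conjugacy classes.

Answer: 9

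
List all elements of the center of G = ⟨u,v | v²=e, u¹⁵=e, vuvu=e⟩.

An element z ∈ Z(G) iff z commutes with every generator.
For example e is central: e·u = u = u·e; e·v = v = v·e.
Whereas u ∉ Z(G) since u·v = uv ≠ u¹⁴v = v·u.
Checking each of the 30 elements this way gives Z(G) = {e}, of order 1.

Answer: {e}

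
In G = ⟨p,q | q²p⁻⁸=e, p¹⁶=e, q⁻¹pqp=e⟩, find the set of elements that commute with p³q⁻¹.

⟨p³q⁻¹⟩ ⊆ C_G(p³q⁻¹) since powers of p³q⁻¹ commute with p³q⁻¹; so |C_G(p³q⁻¹)| ≥ |⟨p³q⁻¹⟩| = 4.
By orbit–stabilizer, |C_G(p³q⁻¹)| = |G| / |conj. class of p³q⁻¹| = 32 / 8 = 4.
The 4 elements commuting with p³q⁻¹ are {e, p⁸, p³q, p³q⁻¹}.

Answer: {e, p⁸, p³q, p³q⁻¹}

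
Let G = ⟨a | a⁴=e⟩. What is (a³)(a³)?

Compute (a³) · (a³) by multiplying left to right and reducing via the relations at each step:
  (a³) · a³ = a²

Answer: a²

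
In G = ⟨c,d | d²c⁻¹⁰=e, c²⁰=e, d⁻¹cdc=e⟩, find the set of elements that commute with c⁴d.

⟨c⁴d⟩ ⊆ C_G(c⁴d) since powers of c⁴d commute with c⁴d; so |C_G(c⁴d)| ≥ |⟨c⁴d⟩| = 4.
By orbit–stabilizer, |C_G(c⁴d)| = |G| / |conj. class of c⁴d| = 40 / 10 = 4.
The 4 elements commuting with c⁴d are {e, c¹⁰, c⁴d, c⁴d⁻¹}.

Answer: {e, c¹⁰, c⁴d, c⁴d⁻¹}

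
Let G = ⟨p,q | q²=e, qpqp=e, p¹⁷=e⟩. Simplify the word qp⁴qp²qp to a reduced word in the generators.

Multiply left to right, reducing at each step:
  q · p⁴ = p¹³q
  (p¹³q) · q = p¹³
  (p¹³) · p² = p¹⁵
  (p¹⁵) · q = p¹⁵q
  (p¹⁵q) · p = p¹⁴q

Answer: p¹⁴q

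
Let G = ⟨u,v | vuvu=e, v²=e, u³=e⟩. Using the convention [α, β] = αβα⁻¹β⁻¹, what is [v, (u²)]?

[v, (u²)] = v·(u²)·v⁻¹·(u²)⁻¹.
  v · (u²) = uv
  (uv) · v = u
  u · u = u²

Answer: u²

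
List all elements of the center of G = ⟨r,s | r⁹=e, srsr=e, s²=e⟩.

An element z ∈ Z(G) iff z commutes with every generator.
For example e is central: e·r = r = r·e; e·s = s = s·e.
Whereas r ∉ Z(G) since r·s = rs ≠ r⁸s = s·r.
Checking each of the 18 elements this way gives Z(G) = {e}, of order 1.

Answer: {e}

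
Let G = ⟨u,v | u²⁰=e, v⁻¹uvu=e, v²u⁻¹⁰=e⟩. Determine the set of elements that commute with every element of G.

An element z ∈ Z(G) iff z commutes with every generator.
For example u¹⁰ is central: (u¹⁰)·u = u¹¹ = u·(u¹⁰); (u¹⁰)·v = v⁻¹ = v·(u¹⁰).
Whereas u ∉ Z(G) since u·v = uv ≠ u⁹v⁻¹ = v·u.
Checking each of the 40 elements this way gives Z(G) = {e, u¹⁰}, of order 2.

Answer: {e, u¹⁰}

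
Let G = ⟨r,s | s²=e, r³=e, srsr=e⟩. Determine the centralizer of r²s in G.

⟨r²s⟩ ⊆ C_G(r²s) since powers of r²s commute with r²s; so |C_G(r²s)| ≥ |⟨r²s⟩| = 2.
By orbit–stabilizer, |C_G(r²s)| = |G| / |conj. class of r²s| = 6 / 3 = 2.
The 2 elements commuting with r²s are {e, r²s}.

Answer: {e, r²s}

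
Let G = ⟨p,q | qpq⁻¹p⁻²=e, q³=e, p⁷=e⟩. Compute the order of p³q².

Compute successive powers until reaching e:
  (p³q²)¹ = p³q², (p³q²)² = pq, (p³q²)³ = e.
The smallest positive k with (p³q²)ᵏ = e is 3.

Answer: 3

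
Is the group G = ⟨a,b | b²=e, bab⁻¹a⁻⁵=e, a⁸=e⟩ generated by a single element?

Every cyclic group is abelian. But a·b = ab while b·a = a⁵b, so a·b ≠ b·a and G is not abelian. Hence G is not cyclic.

Answer: No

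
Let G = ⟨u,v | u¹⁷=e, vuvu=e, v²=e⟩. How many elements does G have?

Enumerate words in the generators, reducing via the relations: the distinct elements are
  {e, u, v, uv, u², u³, u⁴, u⁵, u⁶, u⁷, u⁸, u⁹, u²v, u³v, u¹², u¹³, u¹¹, u¹⁰, u¹⁴, u¹⁵, u¹⁶, u⁴v, u⁵v, u⁶v, u⁷v, u⁸v, u⁹v, u¹²v, u¹³v, u¹¹v, u¹⁰v, u¹⁴v, u¹⁵v, u¹⁶v}.
No further products give new elements, so |G| = 34.

Answer: 34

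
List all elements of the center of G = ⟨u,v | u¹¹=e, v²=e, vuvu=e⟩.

An element z ∈ Z(G) iff z commutes with every generator.
For example e is central: e·u = u = u·e; e·v = v = v·e.
Whereas u ∉ Z(G) since u·v = uv ≠ u¹⁰v = v·u.
Checking each of the 22 elements this way gives Z(G) = {e}, of order 1.

Answer: {e}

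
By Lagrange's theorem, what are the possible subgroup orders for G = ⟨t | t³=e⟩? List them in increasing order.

|G| = 3 = 3. By Lagrange's theorem the order of any subgroup divides 3; the divisors of 3 are 1, 3.

Answer: 1, 3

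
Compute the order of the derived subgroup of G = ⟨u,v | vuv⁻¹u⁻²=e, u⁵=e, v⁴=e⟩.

G' = [G, G] is generated by all commutators. The generator-pair commutators are: [u, v] = u⁴.
The subgroup they normally generate is {e, u, u², u³, u⁴}, of order 5.
Check: |G/G'| = 20/5 = 4 is the order of the abelianisation.

Answer: 5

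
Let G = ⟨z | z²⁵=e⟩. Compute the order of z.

Compute successive powers until reaching e:
  z¹ = z, z² = z², z³ = z³, z⁴ = z⁴, z⁵ = z⁵, z⁶ = z⁶, z⁷ = z⁷, z⁸ = z⁸, z⁹ = z⁹, z¹⁰ = z¹⁰, z¹¹ = z¹¹, z¹² = z¹², z¹³ = z¹³, z¹⁴ = z¹⁴, z¹⁵ = z¹⁵, z¹⁶ = z¹⁶, z¹⁷ = z¹⁷, z¹⁸ = z¹⁸, z¹⁹ = z¹⁹, z²⁰ = z²⁰, z²¹ = z²¹, z²² = z²², z²³ = z²³, z²⁴ = z²⁴, z²⁵ = e.
The smallest positive k with zᵏ = e is 25.

Answer: 25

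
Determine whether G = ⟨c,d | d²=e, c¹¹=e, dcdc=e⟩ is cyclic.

Every cyclic group is abelian. But c·d = cd while d·c = c¹⁰d, so c·d ≠ d·c and G is not abelian. Hence G is not cyclic.

Answer: No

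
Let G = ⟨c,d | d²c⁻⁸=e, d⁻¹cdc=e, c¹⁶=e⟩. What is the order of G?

Enumerate words in the generators, reducing via the relations: the distinct elements are
  {c, d, e, cd, c², c³, c⁴, c⁵, c⁶, c⁷, c⁸, c⁹, c²d, c³d, c¹², c¹³, c¹¹, c¹⁰, c¹⁴, c¹⁵, c⁴d, c⁵d, c⁶d, c⁷d, d⁻¹, cd⁻¹, c²d⁻¹, c³d⁻¹, c⁴d⁻¹, c⁵d⁻¹, c⁶d⁻¹, c⁷d⁻¹}.
No further products give new elements, so |G| = 32.

Answer: 32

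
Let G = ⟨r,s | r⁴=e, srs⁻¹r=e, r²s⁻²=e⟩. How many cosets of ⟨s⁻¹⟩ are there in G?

First find ord(s⁻¹) by computing successive powers:
  (s⁻¹)¹ = s⁻¹, (s⁻¹)² = r², (s⁻¹)³ = s, (s⁻¹)⁴ = e.
So |⟨s⁻¹⟩| = ord(s⁻¹) = 4. With |G| = 8, by Lagrange [G : ⟨s⁻¹⟩] = 8/4 = 2.

Answer: 2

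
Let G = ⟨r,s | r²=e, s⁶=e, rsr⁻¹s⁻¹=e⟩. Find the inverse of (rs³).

The order of (rs³) is 2 (smallest k with (rs³)ᵏ = e), so (rs³)⁻¹ = (rs³)¹ = rs³.
Check: (rs³) · (rs³) → (rs³) · r = s³;   (s³) · s³ = e, giving e as required.

Answer: rs³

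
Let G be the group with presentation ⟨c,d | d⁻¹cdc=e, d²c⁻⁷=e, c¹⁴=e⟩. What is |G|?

Enumerate words in the generators, reducing via the relations: the distinct elements are
  {c, d, e, cd, c², c³, c⁴, c⁵, c⁶, c⁷, c⁸, c⁹, c²d, c³d, c¹², c¹³, c¹¹, c¹⁰, c⁴d, c⁵d, c⁶d, d⁻¹, cd⁻¹, c²d⁻¹, c³d⁻¹, c⁴d⁻¹, c⁵d⁻¹, c⁶d⁻¹}.
No further products give new elements, so |G| = 28.

Answer: 28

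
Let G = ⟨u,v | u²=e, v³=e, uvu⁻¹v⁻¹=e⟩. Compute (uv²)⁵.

Compute successive powers of (uv²), reducing at each step:
  (uv²)²: (uv²) · u = v²;   (v²) · v² = v
  (uv²)³: v · u = uv;   (uv) · v² = u
  (uv²)⁴: u · u = e;   e · v² = v²
  (uv²)⁵: (v²) · u = uv²;   (uv²) · v² = uv

Answer: uv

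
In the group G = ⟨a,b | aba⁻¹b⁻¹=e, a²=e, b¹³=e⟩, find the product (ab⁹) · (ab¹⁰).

Compute (ab⁹) · (ab¹⁰) by multiplying left to right and reducing via the relations at each step:
  (ab⁹) · a = b⁹
  (b⁹) · b¹⁰ = b⁶

Answer: b⁶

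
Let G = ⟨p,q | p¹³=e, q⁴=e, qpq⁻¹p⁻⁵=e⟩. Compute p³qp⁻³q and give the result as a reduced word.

Multiply left to right, reducing at each step:
  (p³) · q = p³q
  (p³q) · p⁻³ = pq
  (pq) · q = pq²

Answer: pq²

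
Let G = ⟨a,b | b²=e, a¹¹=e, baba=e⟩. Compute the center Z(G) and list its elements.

An element z ∈ Z(G) iff z commutes with every generator.
For example e is central: e·a = a = a·e; e·b = b = b·e.
Whereas a ∉ Z(G) since a·b = ab ≠ a¹⁰b = b·a.
Checking each of the 22 elements this way gives Z(G) = {e}, of order 1.

Answer: {e}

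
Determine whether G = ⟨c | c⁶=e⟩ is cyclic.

|G| = 6. The element c has order 6 (its powers give 6 distinct elements), so ⟨c⟩ = G and G is cyclic.

Answer: Yes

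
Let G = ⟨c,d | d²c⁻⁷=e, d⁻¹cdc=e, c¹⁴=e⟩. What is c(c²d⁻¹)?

Compute c · (c²d⁻¹) by multiplying left to right and reducing via the relations at each step:
  c · c² = c³
  (c³) · d⁻¹ = c³d⁻¹

Answer: c³d⁻¹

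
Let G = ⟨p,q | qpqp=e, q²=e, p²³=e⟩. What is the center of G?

An element z ∈ Z(G) iff z commutes with every generator.
For example e is central: e·p = p = p·e; e·q = q = q·e.
Whereas p ∉ Z(G) since p·q = pq ≠ p²²q = q·p.
Checking each of the 46 elements this way gives Z(G) = {e}, of order 1.

Answer: {e}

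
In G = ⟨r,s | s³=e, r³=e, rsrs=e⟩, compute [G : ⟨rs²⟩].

First find ord(rs²) by computing successive powers:
  (rs²)¹ = rs², (rs²)² = sr², (rs²)³ = e.
So |⟨rs²⟩| = ord(rs²) = 3. With |G| = 12, by Lagrange [G : ⟨rs²⟩] = 12/3 = 4.

Answer: 4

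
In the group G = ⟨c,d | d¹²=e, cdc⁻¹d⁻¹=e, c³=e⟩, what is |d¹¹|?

Compute successive powers until reaching e:
  (d¹¹)¹ = d¹¹, (d¹¹)² = d¹⁰, (d¹¹)³ = d⁹, (d¹¹)⁴ = d⁸, (d¹¹)⁵ = d⁷, (d¹¹)⁶ = d⁶, (d¹¹)⁷ = d⁵, (d¹¹)⁸ = d⁴, (d¹¹)⁹ = d³, (d¹¹)¹⁰ = d², (d¹¹)¹¹ = d, (d¹¹)¹² = e.
The smallest positive k with (d¹¹)ᵏ = e is 12.

Answer: 12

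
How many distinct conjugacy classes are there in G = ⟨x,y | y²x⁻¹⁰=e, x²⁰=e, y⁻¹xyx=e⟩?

The conjugacy classes (representative and size) are:
  [e] (size 1), [x] (size 2), [x²] (size 2), [x³] (size 2), [x⁴] (size 2), [x⁵] (size 2), [x¹⁴] (size 2), [x⁷] (size 2), [x⁸] (size 2), [x¹¹] (size 2), [x¹⁰] (size 1), [x²y⁻¹] (size 10), [x⁹y] (size 10).
Class equation: 1 + 2 + 2 + 2 + 2 + 2 + 2 + 2 + 2 + 2 + 1 + 10 + 10 = 40 = |G|. So G has 13 conjugacy classes.

Answer: 13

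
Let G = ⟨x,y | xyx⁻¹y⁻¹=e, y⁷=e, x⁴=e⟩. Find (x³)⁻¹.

The order of (x³) is 4 (smallest k with (x³)ᵏ = e), so (x³)⁻¹ = (x³)³ = x.
Check: (x³) · x → (x³) · x = e, giving e as required.

Answer: x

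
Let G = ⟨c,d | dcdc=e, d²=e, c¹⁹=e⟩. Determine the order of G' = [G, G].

G' = [G, G] is generated by all commutators. The generator-pair commutators are: [c, d] = c².
The subgroup they normally generate is {e, c, c², c³, c⁴, c⁵, c⁶, c⁷, c⁸, c⁹, c¹⁰, c¹¹, c¹², c¹³, c¹⁴, c¹⁵, c¹⁶, c¹⁷, c¹⁸}, of order 19.
Check: |G/G'| = 38/19 = 2 is the order of the abelianisation.

Answer: 19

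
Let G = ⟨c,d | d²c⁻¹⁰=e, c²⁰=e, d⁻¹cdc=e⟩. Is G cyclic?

Every cyclic group is abelian. But c·d = cd while d·c = c⁹d⁻¹, so c·d ≠ d·c and G is not abelian. Hence G is not cyclic.

Answer: No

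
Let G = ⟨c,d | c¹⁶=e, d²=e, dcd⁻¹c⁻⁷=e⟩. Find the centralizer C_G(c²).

⟨c²⟩ ⊆ C_G(c²) since powers of c² commute with c²; so |C_G(c²)| ≥ |⟨c²⟩| = 8.
By orbit–stabilizer, |C_G(c²)| = |G| / |conj. class of c²| = 32 / 2 = 16.
The 16 elements commuting with c² are {e, c, c², c³, c⁴, c⁵, c⁶, c⁷, c⁸, c⁹, c¹⁰, c¹¹, c¹², c¹³, c¹⁴, c¹⁵}.

Answer: {e, c, c², c³, c⁴, c⁵, c⁶, c⁷, c⁸, c⁹, c¹⁰, c¹¹, c¹², c¹³, c¹⁴, c¹⁵}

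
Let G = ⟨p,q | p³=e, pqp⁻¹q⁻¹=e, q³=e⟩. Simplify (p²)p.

Compute (p²) · p by multiplying left to right and reducing via the relations at each step:
  (p²) · p = e

Answer: e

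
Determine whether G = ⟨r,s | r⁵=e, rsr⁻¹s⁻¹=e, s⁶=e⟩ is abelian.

Each pair of generators commutes: r·s = rs = s·r. Since the generators pairwise commute, every element of G commutes with every other, so G is abelian.

Answer: Yes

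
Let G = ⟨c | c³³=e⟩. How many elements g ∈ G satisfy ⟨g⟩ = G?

G is cyclic of order 33. An element generates G iff its order is 33, and a cyclic group of order 33 has exactly φ(33) = 20 such elements.

Answer: 20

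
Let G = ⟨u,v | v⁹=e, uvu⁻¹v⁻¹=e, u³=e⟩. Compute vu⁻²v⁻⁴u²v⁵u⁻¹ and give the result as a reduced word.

Multiply left to right, reducing at each step:
  v · u⁻² = uv
  (uv) · v⁻⁴ = uv⁶
  (uv⁶) · u² = v⁶
  (v⁶) · v⁵ = v²
  (v²) · u⁻¹ = u²v²

Answer: u²v²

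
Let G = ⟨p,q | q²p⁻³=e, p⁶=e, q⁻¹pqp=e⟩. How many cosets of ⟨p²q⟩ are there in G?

First find ord(p²q) by computing successive powers:
  (p²q)¹ = p²q, (p²q)² = p³, (p²q)³ = p²q⁻¹, (p²q)⁴ = e.
So |⟨p²q⟩| = ord(p²q) = 4. With |G| = 12, by Lagrange [G : ⟨p²q⟩] = 12/4 = 3.

Answer: 3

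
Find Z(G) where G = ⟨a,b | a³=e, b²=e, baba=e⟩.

An element z ∈ Z(G) iff z commutes with every generator.
For example e is central: e·a = a = a·e; e·b = b = b·e.
Whereas a ∉ Z(G) since a·b = ab ≠ a²b = b·a.
Checking each of the 6 elements this way gives Z(G) = {e}, of order 1.

Answer: {e}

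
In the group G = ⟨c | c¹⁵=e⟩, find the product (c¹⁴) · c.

Compute (c¹⁴) · c by multiplying left to right and reducing via the relations at each step:
  (c¹⁴) · c = e

Answer: e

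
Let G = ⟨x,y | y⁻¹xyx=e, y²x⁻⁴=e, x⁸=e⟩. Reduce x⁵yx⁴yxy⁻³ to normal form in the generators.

Multiply left to right, reducing at each step:
  (x⁵) · y = xy⁻¹
  (xy⁻¹) · x⁴ = xy
  (xy) · y = x⁵
  (x⁵) · x = x⁶
  (x⁶) · y⁻³ = x²y⁻¹

Answer: x²y⁻¹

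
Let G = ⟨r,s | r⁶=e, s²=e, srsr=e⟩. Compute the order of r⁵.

Compute successive powers until reaching e:
  (r⁵)¹ = r⁵, (r⁵)² = r⁴, (r⁵)³ = r³, (r⁵)⁴ = r², (r⁵)⁵ = r, (r⁵)⁶ = e.
The smallest positive k with (r⁵)ᵏ = e is 6.

Answer: 6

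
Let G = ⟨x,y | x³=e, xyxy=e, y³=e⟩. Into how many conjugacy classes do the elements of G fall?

The conjugacy classes (representative and size) are:
  [e] (size 1), [yx²] (size 4), [y²x] (size 4), [x²y²] (size 3).
Class equation: 1 + 4 + 4 + 3 = 12 = |G|. So G has 4 conjugacy classes.

Answer: 4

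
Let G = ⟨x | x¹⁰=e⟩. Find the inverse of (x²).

The order of (x²) is 5 (smallest k with (x²)ᵏ = e), so (x²)⁻¹ = (x²)⁴ = x⁸.
Check: (x²) · (x⁸) → (x²) · x⁸ = e, giving e as required.

Answer: x⁸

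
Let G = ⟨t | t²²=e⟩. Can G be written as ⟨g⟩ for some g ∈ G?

|G| = 22. The element t has order 22 (its powers give 22 distinct elements), so ⟨t⟩ = G and G is cyclic.

Answer: Yes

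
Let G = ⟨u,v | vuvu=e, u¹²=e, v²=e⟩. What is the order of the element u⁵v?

Compute successive powers until reaching e:
  (u⁵v)¹ = u⁵v, (u⁵v)² = e.
The smallest positive k with (u⁵v)ᵏ = e is 2.

Answer: 2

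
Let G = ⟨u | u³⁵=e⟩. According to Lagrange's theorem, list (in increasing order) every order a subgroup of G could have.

|G| = 35 = 5 · 7. By Lagrange's theorem the order of any subgroup divides 35; the divisors of 35 are 1, 5, 7, 35.

Answer: 1, 5, 7, 35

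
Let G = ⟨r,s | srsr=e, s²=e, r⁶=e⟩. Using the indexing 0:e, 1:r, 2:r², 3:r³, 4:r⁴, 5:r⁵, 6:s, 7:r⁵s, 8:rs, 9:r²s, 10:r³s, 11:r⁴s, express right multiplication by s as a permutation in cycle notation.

(0 6)(1 8)(2 9)(3 10)(4 11)(5 7)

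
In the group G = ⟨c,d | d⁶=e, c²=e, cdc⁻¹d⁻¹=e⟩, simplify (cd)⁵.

Compute successive powers of (cd), reducing at each step:
  (cd)²: (cd) · c = d;   d · d = d²
  (cd)³: (d²) · c = cd²;   (cd²) · d = cd³
  (cd)⁴: (cd³) · c = d³;   (d³) · d = d⁴
  (cd)⁵: (d⁴) · c = cd⁴;   (cd⁴) · d = cd⁵

Answer: cd⁵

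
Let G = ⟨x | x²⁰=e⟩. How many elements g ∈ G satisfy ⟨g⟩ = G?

G is cyclic of order 20. An element generates G iff its order is 20, and a cyclic group of order 20 has exactly φ(20) = 8 such elements.

Answer: 8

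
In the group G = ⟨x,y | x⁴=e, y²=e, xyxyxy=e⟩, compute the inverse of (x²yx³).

The order of (x²yx³) is 3 (smallest k with (x²yx³)ᵏ = e), so (x²yx³)⁻¹ = (x²yx³)² = xyx².
Check: (x²yx³) · (xyx²) → (x²yx³) · x = x²y;   (x²y) · y = x²;   (x²) · x² = e, giving e as required.

Answer: xyx²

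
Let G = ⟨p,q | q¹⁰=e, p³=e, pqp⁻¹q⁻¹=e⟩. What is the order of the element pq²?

Compute successive powers until reaching e:
  (pq²)¹ = pq², (pq²)² = p²q⁴, (pq²)³ = q⁶, (pq²)⁴ = pq⁸, (pq²)⁵ = p², (pq²)⁶ = q², (pq²)⁷ = pq⁴, (pq²)⁸ = p²q⁶, (pq²)⁹ = q⁸, (pq²)¹⁰ = p, (pq²)¹¹ = p²q², (pq²)¹² = q⁴, (pq²)¹³ = pq⁶, (pq²)¹⁴ = p²q⁸, (pq²)¹⁵ = e.
The smallest positive k with (pq²)ᵏ = e is 15.

Answer: 15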